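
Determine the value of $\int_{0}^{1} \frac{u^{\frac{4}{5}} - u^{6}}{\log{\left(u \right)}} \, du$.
$- \log{\left(\frac{35}{9} \right)}$

Introduce a parameter $a$ in the exponent: let $I(a) = \int_{0}^{1} \frac{u^{\frac{4}{5}} - u^{a}}{\log{\left(u \right)}} \, du$.

Since $\dfrac{\partial}{\partial a}\,u^{a} = u^{a} \ln u$, the $\ln u$ in the denominator cancels and
$$\frac{dI}{da} = \int_{0}^{1} -1 u^{a} \, du = -1 \left[\frac{u^{a+1}}{a+1}\right]_0^1 = - \frac{1}{a + 1}.$$

Integrating with respect to $a$ gives $I(a) = - \log{\left(\frac{5 a}{9} + \frac{5}{9} \right)} + C$.

At $a = \frac{4}{5}$ the integrand is identically $0$, so $I(\frac{4}{5}) = 0$. The closed form gives $0$, hence $C = 0$.

Setting $a = 6$:
$$I = - \log{\left(\frac{35}{9} \right)}.$$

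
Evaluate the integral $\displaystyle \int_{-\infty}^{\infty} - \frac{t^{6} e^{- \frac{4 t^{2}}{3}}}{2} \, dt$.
$- \frac{405 \sqrt{3} \sqrt{\pi}}{2048}$

Begin with the known integral
$$J(a) = \int_{-\infty}^{\infty} - \frac{e^{- a t^{2}}}{2} \, dt = - \frac{\sqrt{\pi}}{2 \sqrt{a}}.$$

Differentiating under the integral sign brings down a factor of $(-t^2)$:
$$\frac{dJ}{da} = \int_{-\infty}^{\infty} \frac{t^{2} e^{- a t^{2}}}{2} \, dt = \frac{\sqrt{\pi}}{4 a^{\frac{3}{2}}}.$$

Repeating $3$ times in total — each differentiation brings down another $(-t^2)$ — gives
$$\frac{d^{3}J}{da^{3}} = \int_{-\infty}^{\infty} \frac{t^{6} e^{- a t^{2}}}{2} \, dt = \frac{15 \sqrt{\pi}}{16 a^{\frac{7}{2}}},$$
and the integrand here is $(-1)^{3}$ times the target integrand, so $I = (-1)^{3}\,\frac{d^{3}J}{da^{3}} = - \frac{15 \sqrt{\pi}}{16 a^{\frac{7}{2}}}$.

Setting $a = \frac{4}{3}$:
$$I = - \frac{405 \sqrt{3} \sqrt{\pi}}{2048}.$$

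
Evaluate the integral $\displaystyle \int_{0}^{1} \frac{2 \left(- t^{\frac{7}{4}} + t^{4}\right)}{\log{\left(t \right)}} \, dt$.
$\log{\left(\frac{400}{121} \right)}$

Replace the exponent $4$ by a parameter $a$: let $I(a) = \int_{0}^{1} \frac{2 \left(- t^{\frac{7}{4}} + t^{a}\right)}{\log{\left(t \right)}} \, dt$.

Since $\dfrac{\partial}{\partial a}\,t^{a} = t^{a} \ln t$, the $\ln t$ in the denominator cancels and
$$\frac{dI}{da} = \int_{0}^{1} 2 t^{a} \, dt = 2 \left[\frac{t^{a+1}}{a+1}\right]_0^1 = \frac{2}{a + 1}.$$

Integrating with respect to $a$ gives $I(a) = \log{\left(\frac{16 \left(a + 1\right)^{2}}{121} \right)} + C$.

At $a = \frac{7}{4}$ the integrand is identically $0$, so $I(\frac{7}{4}) = 0$. The closed form gives $0$, hence $C = 0$.

Setting $a = 4$:
$$I = \log{\left(\frac{400}{121} \right)}.$$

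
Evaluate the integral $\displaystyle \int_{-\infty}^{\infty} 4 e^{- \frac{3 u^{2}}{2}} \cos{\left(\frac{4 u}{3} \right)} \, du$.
$\frac{4 \sqrt{6} \sqrt{\pi}}{3 e^{\frac{8}{27}}}$

Define $I(b) = \int_{-\infty}^{\infty} 4 e^{- \frac{3 u^{2}}{2}} \cos{\left(b u \right)} \, du$.

Differentiating under the integral sign,
$$I'(b) = \int_{-\infty}^{\infty} - 4 u e^{- \frac{3 u^{2}}{2}} \sin{\left(b u \right)} \, du.$$

Integrate $\int_{-\infty}^{\infty} u \sin(b u)\, e^{- \frac{3 u^{2}}{2}}\, du$ by parts with $w = \sin(b u)$ and $dv = u\, e^{- \frac{3 u^{2}}{2}}\, du$, giving $v = - \frac{e^{- \frac{3 u^{2}}{2}}}{3}$. The boundary term vanishes and
$$\int_{-\infty}^{\infty} u \sin(b u)\, e^{- \frac{3 u^{2}}{2}}\, du = \frac{b}{3} \int_{-\infty}^{\infty} \cos(b u)\, e^{- \frac{3 u^{2}}{2}}\, du,$$
so $I'(b) = - \frac{b}{3}\, I(b)$.

This is a separable first-order ODE; solving with the initial condition $I(0) = \int_{-\infty}^{\infty} 4 e^{- \frac{3 u^{2}}{2}}\,du = \frac{4 \sqrt{6} \sqrt{\pi}}{3}$ gives
$$I(b) = \frac{4 \sqrt{6} \sqrt{\pi} e^{- \frac{b^{2}}{6}}}{3}.$$

Setting $b = \frac{4}{3}$:
$$I = \frac{4 \sqrt{6} \sqrt{\pi}}{3 e^{\frac{8}{27}}}.$$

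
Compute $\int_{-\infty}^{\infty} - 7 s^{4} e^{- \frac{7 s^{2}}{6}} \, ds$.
$- \frac{27 \sqrt{42} \sqrt{\pi}}{49}$

Begin with the known integral
$$J(a) = \int_{-\infty}^{\infty} - 7 e^{- a s^{2}} \, ds = - \frac{7 \sqrt{\pi}}{\sqrt{a}}.$$

Differentiating under the integral sign brings down a factor of $(-s^2)$:
$$\frac{dJ}{da} = \int_{-\infty}^{\infty} 7 s^{2} e^{- a s^{2}} \, ds = \frac{7 \sqrt{\pi}}{2 a^{\frac{3}{2}}}.$$

Repeating twice in total — each differentiation brings down another $(-s^2)$ — gives
$$\frac{d^{2}J}{da^{2}} = \int_{-\infty}^{\infty} - 7 s^{4} e^{- a s^{2}} \, ds = - \frac{21 \sqrt{\pi}}{4 a^{\frac{5}{2}}},$$
and the integrand here is exactly the target integrand, so $I = - \frac{21 \sqrt{\pi}}{4 a^{\frac{5}{2}}}$.

Setting $a = \frac{7}{6}$:
$$I = - \frac{27 \sqrt{42} \sqrt{\pi}}{49}.$$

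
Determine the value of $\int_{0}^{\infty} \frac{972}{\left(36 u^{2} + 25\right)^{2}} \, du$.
$\frac{81 \pi}{250}$

Recall the elementary integral
$$J(a) = \int_{0}^{\infty} \frac{3}{4 \left(a^{2} + u^{2}\right)} \, du = \frac{3 \pi}{8 a}.$$

Differentiating under the integral sign with respect to $a$,
$$\frac{dJ}{da} = \int_{0}^{\infty} - \frac{3 a}{2 \left(a^{2} + u^{2}\right)^{2}} \, du = - \frac{3 \pi}{8 a^{2}},$$
so $\int_{0}^{\infty} \frac{3}{4 \left(a^{2} + u^{2}\right)^{2}} \, du = \frac{3 \pi}{16 a^{3}}$.

Setting $a = \frac{5}{6}$:
$$I = \frac{81 \pi}{250}.$$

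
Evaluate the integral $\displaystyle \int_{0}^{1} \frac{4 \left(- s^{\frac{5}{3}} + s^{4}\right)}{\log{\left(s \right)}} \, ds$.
$\log{\left(\frac{50625}{4096} \right)}$

Introduce a parameter $a$ in the exponent: let $I(a) = \int_{0}^{1} \frac{4 \left(s^{4} - s^{a}\right)}{\log{\left(s \right)}} \, ds$.

Since $\dfrac{\partial}{\partial a}\,s^{a} = s^{a} \ln s$, the $\ln s$ in the denominator cancels and
$$\frac{dI}{da} = \int_{0}^{1} -4 s^{a} \, ds = -4 \left[\frac{s^{a+1}}{a+1}\right]_0^1 = - \frac{4}{a + 1}.$$

Integrating with respect to $a$ gives $I(a) = \log{\left(\frac{625}{\left(a + 1\right)^{4}} \right)} + C$.

At $a = 4$ the integrand is identically $0$, so $I(4) = 0$. The closed form gives $0$, hence $C = 0$.

Setting $a = \frac{5}{3}$:
$$I = \log{\left(\frac{50625}{4096} \right)}.$$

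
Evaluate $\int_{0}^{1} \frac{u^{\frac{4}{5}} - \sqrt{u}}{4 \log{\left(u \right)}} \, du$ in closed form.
$- \frac{\log{\left(5 \right)}}{4} + \frac{\log{\left(2 \right)}}{4} + \frac{\log{\left(3 \right)}}{4}$

Replace the exponent $\frac{4}{5}$ by a parameter $a$: let $I(a) = \int_{0}^{1} \frac{- \sqrt{u} + u^{a}}{4 \log{\left(u \right)}} \, du$.

Since $\dfrac{\partial}{\partial a}\,u^{a} = u^{a} \ln u$, the $\ln u$ in the denominator cancels and
$$\frac{dI}{da} = \int_{0}^{1} \frac{1}{4} u^{a} \, du = \frac{1}{4} \left[\frac{u^{a+1}}{a+1}\right]_0^1 = \frac{1}{4 \left(a + 1\right)}.$$

Integrating with respect to $a$ gives $I(a) = \frac{\log{\left(a + 1 \right)}}{4} - \frac{\log{\left(3 \right)}}{4} + \frac{\log{\left(2 \right)}}{4} + C$.

At $a = \frac{1}{2}$ the integrand is identically $0$, so $I(\frac{1}{2}) = 0$. The closed form gives $0$, hence $C = 0$.

Setting $a = \frac{4}{5}$:
$$I = - \frac{\log{\left(5 \right)}}{4} + \frac{\log{\left(2 \right)}}{4} + \frac{\log{\left(3 \right)}}{4}.$$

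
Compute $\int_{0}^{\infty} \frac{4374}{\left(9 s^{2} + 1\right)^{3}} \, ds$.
$\frac{2187 \pi}{8}$

Begin with the known result
$$J(a) = \int_{0}^{\infty} \frac{6}{a^{2} + s^{2}} \, ds = \frac{3 \pi}{a}.$$

Differentiating under the integral sign with respect to $a$,
$$\frac{dJ}{da} = \int_{0}^{\infty} - \frac{12 a}{\left(a^{2} + s^{2}\right)^{2}} \, ds = - \frac{3 \pi}{a^{2}},$$
so $\int_{0}^{\infty} \frac{6}{\left(a^{2} + s^{2}\right)^{2}} \, ds = \frac{3 \pi}{2 a^{3}}$.

Repeating — each differentiation of $1/(s^2+a^2)^j$ produces $-2ja/(s^2+a^2)^{j+1}$ — and dividing through by $-2ja$ at each step yields, after $2$ differentiations in total,
$$\int_{0}^{\infty} \frac{6}{\left(a^{2} + s^{2}\right)^{3}} \, ds = \frac{9 \pi}{8 a^{5}}.$$

Setting $a = \frac{1}{3}$:
$$I = \frac{2187 \pi}{8}.$$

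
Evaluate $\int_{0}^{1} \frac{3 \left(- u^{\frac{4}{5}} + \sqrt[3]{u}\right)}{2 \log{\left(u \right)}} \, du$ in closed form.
$- \log{\left(\frac{81 \sqrt{15}}{200} \right)}$

Replace the exponent $\frac{4}{5}$ by a parameter $a$: let $I(a) = \int_{0}^{1} \frac{3 \left(\sqrt[3]{u} - u^{a}\right)}{2 \log{\left(u \right)}} \, du$.

Since $\dfrac{\partial}{\partial a}\,u^{a} = u^{a} \ln u$, the $\ln u$ in the denominator cancels and
$$\frac{dI}{da} = \int_{0}^{1} - \frac{3}{2} u^{a} \, du = - \frac{3}{2} \left[\frac{u^{a+1}}{a+1}\right]_0^1 = - \frac{3}{2 a + 2}.$$

Integrating with respect to $a$ gives $I(a) = - \log{\left(\frac{3 \sqrt{3} \left(a + 1\right)^{\frac{3}{2}}}{8} \right)} + C$.

At $a = \frac{1}{3}$ the integrand is identically $0$, so $I(\frac{1}{3}) = 0$. The closed form gives $0$, hence $C = 0$.

Setting $a = \frac{4}{5}$:
$$I = - \log{\left(\frac{81 \sqrt{15}}{200} \right)}.$$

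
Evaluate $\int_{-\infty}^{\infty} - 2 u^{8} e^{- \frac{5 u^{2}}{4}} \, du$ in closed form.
$- \frac{1344 \sqrt{5} \sqrt{\pi}}{625}$

Consider the simpler parametrised integral
$$J(a) = \int_{-\infty}^{\infty} - 2 e^{- a u^{2}} \, du = - \frac{2 \sqrt{\pi}}{\sqrt{a}}.$$

Differentiating under the integral sign brings down a factor of $(-u^2)$:
$$\frac{dJ}{da} = \int_{-\infty}^{\infty} 2 u^{2} e^{- a u^{2}} \, du = \frac{\sqrt{\pi}}{a^{\frac{3}{2}}}.$$

Repeating $4$ times in total — each differentiation brings down another $(-u^2)$ — gives
$$\frac{d^{4}J}{da^{4}} = \int_{-\infty}^{\infty} - 2 u^{8} e^{- a u^{2}} \, du = - \frac{105 \sqrt{\pi}}{8 a^{\frac{9}{2}}},$$
and the integrand here is exactly the target integrand, so $I = - \frac{105 \sqrt{\pi}}{8 a^{\frac{9}{2}}}$.

Setting $a = \frac{5}{4}$:
$$I = - \frac{1344 \sqrt{5} \sqrt{\pi}}{625}.$$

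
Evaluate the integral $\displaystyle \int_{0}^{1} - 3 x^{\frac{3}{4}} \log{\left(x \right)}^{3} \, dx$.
$\frac{4608}{2401}$

Start from the elementary integral
$$J(a) = \int_{0}^{1} - 3 x^{a} \, dx = - \frac{3}{a + 1}.$$

Differentiating under the integral sign brings down a factor of $\ln x$:
$$\frac{dJ}{da} = \int_{0}^{1} - 3 x^{a} \log{\left(x \right)} \, dx = \frac{3}{\left(a + 1\right)^{2}}.$$

Repeating $3$ times in total — each differentiation brings down another $\ln x$ — gives
$$\frac{d^{3}J}{da^{3}} = \int_{0}^{1} - 3 x^{a} \log{\left(x \right)}^{3} \, dx = \frac{18}{\left(a + 1\right)^{4}},$$
and the integrand here is exactly the target integrand, so $I = \frac{18}{\left(a + 1\right)^{4}}$.

Setting $a = \frac{3}{4}$:
$$I = \frac{4608}{2401}.$$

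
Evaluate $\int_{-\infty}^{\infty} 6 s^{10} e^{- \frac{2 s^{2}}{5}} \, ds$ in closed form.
$\frac{8859375 \sqrt{10} \sqrt{\pi}}{1024}$

Begin with the known integral
$$J(a) = \int_{-\infty}^{\infty} 6 e^{- a s^{2}} \, ds = \frac{6 \sqrt{\pi}}{\sqrt{a}}.$$

Differentiating under the integral sign brings down a factor of $(-s^2)$:
$$\frac{dJ}{da} = \int_{-\infty}^{\infty} - 6 s^{2} e^{- a s^{2}} \, ds = - \frac{3 \sqrt{\pi}}{a^{\frac{3}{2}}}.$$

Repeating $5$ times in total — each differentiation brings down another $(-s^2)$ — gives
$$\frac{d^{5}J}{da^{5}} = \int_{-\infty}^{\infty} - 6 s^{10} e^{- a s^{2}} \, ds = - \frac{2835 \sqrt{\pi}}{16 a^{\frac{11}{2}}},$$
and the integrand here is $(-1)^{5}$ times the target integrand, so $I = (-1)^{5}\,\frac{d^{5}J}{da^{5}} = \frac{2835 \sqrt{\pi}}{16 a^{\frac{11}{2}}}$.

Setting $a = \frac{2}{5}$:
$$I = \frac{8859375 \sqrt{10} \sqrt{\pi}}{1024}.$$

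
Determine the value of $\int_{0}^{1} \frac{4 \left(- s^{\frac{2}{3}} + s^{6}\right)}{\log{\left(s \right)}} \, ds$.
$\log{\left(\frac{194481}{625} \right)}$

Consider the one-parameter family: let $I(a) = \int_{0}^{1} \frac{4 \left(- s^{\frac{2}{3}} + s^{a}\right)}{\log{\left(s \right)}} \, ds$.

Since $\dfrac{\partial}{\partial a}\,s^{a} = s^{a} \ln s$, the $\ln s$ in the denominator cancels and
$$\frac{dI}{da} = \int_{0}^{1} 4 s^{a} \, ds = 4 \left[\frac{s^{a+1}}{a+1}\right]_0^1 = \frac{4}{a + 1}.$$

Integrating with respect to $a$ gives $I(a) = \log{\left(\frac{81 \left(a + 1\right)^{4}}{625} \right)} + C$.

At $a = \frac{2}{3}$ the integrand is identically $0$, so $I(\frac{2}{3}) = 0$. The closed form gives $0$, hence $C = 0$.

Setting $a = 6$:
$$I = \log{\left(\frac{194481}{625} \right)}.$$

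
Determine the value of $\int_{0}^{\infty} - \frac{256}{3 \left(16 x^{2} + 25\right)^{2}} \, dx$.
$- \frac{16 \pi}{375}$

Begin with the known result
$$J(a) = \int_{0}^{\infty} - \frac{1}{3 \left(a^{2} + x^{2}\right)} \, dx = - \frac{\pi}{6 a}.$$

Differentiating under the integral sign with respect to $a$,
$$\frac{dJ}{da} = \int_{0}^{\infty} \frac{2 a}{3 \left(a^{2} + x^{2}\right)^{2}} \, dx = \frac{\pi}{6 a^{2}},$$
so $\int_{0}^{\infty} - \frac{1}{3 \left(a^{2} + x^{2}\right)^{2}} \, dx = - \frac{\pi}{12 a^{3}}$.

Setting $a = \frac{5}{4}$:
$$I = - \frac{16 \pi}{375}.$$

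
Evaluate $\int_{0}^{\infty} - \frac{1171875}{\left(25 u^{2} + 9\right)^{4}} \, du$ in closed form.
$- \frac{390625 \pi}{23328}$

Begin with the known result
$$J(a) = \int_{0}^{\infty} - \frac{3}{a^{2} + u^{2}} \, du = - \frac{3 \pi}{2 a}.$$

Differentiating under the integral sign with respect to $a$,
$$\frac{dJ}{da} = \int_{0}^{\infty} \frac{6 a}{\left(a^{2} + u^{2}\right)^{2}} \, du = \frac{3 \pi}{2 a^{2}},$$
so $\int_{0}^{\infty} - \frac{3}{\left(a^{2} + u^{2}\right)^{2}} \, du = - \frac{3 \pi}{4 a^{3}}$.

Repeating — each differentiation of $1/(u^2+a^2)^j$ produces $-2ja/(u^2+a^2)^{j+1}$ — and dividing through by $-2ja$ at each step yields, after $3$ differentiations in total,
$$\int_{0}^{\infty} - \frac{3}{\left(a^{2} + u^{2}\right)^{4}} \, du = - \frac{15 \pi}{32 a^{7}}.$$

Setting $a = \frac{3}{5}$:
$$I = - \frac{390625 \pi}{23328}.$$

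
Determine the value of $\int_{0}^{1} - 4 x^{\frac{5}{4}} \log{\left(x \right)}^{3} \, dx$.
$\frac{2048}{2187}$

Consider the simpler parametrised integral
$$J(a) = \int_{0}^{1} - 4 x^{a} \, dx = - \frac{4}{a + 1}.$$

Differentiating under the integral sign brings down a factor of $\ln x$:
$$\frac{dJ}{da} = \int_{0}^{1} - 4 x^{a} \log{\left(x \right)} \, dx = \frac{4}{\left(a + 1\right)^{2}}.$$

Repeating $3$ times in total — each differentiation brings down another $\ln x$ — gives
$$\frac{d^{3}J}{da^{3}} = \int_{0}^{1} - 4 x^{a} \log{\left(x \right)}^{3} \, dx = \frac{24}{\left(a + 1\right)^{4}},$$
and the integrand here is exactly the target integrand, so $I = \frac{24}{\left(a + 1\right)^{4}}$.

Setting $a = \frac{5}{4}$:
$$I = \frac{2048}{2187}.$$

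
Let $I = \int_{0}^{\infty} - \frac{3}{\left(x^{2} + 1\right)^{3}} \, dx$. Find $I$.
$- \frac{9 \pi}{16}$

Begin with the known result
$$J(a) = \int_{0}^{\infty} - \frac{3}{a^{2} + x^{2}} \, dx = - \frac{3 \pi}{2 a}.$$

Differentiating under the integral sign with respect to $a$,
$$\frac{dJ}{da} = \int_{0}^{\infty} \frac{6 a}{\left(a^{2} + x^{2}\right)^{2}} \, dx = \frac{3 \pi}{2 a^{2}},$$
so $\int_{0}^{\infty} - \frac{3}{\left(a^{2} + x^{2}\right)^{2}} \, dx = - \frac{3 \pi}{4 a^{3}}$.

Repeating — each differentiation of $1/(x^2+a^2)^j$ produces $-2ja/(x^2+a^2)^{j+1}$ — and dividing through by $-2ja$ at each step yields, after $2$ differentiations in total,
$$\int_{0}^{\infty} - \frac{3}{\left(a^{2} + x^{2}\right)^{3}} \, dx = - \frac{9 \pi}{16 a^{5}}.$$

Setting $a = 1$:
$$I = - \frac{9 \pi}{16}.$$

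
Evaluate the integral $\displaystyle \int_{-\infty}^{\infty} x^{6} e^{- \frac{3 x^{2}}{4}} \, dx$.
$\frac{80 \sqrt{3} \sqrt{\pi}}{27}$

Consider the simpler parametrised integral
$$J(a) = \int_{-\infty}^{\infty} e^{- a x^{2}} \, dx = \frac{\sqrt{\pi}}{\sqrt{a}}.$$

Differentiating under the integral sign brings down a factor of $(-x^2)$:
$$\frac{dJ}{da} = \int_{-\infty}^{\infty} - x^{2} e^{- a x^{2}} \, dx = - \frac{\sqrt{\pi}}{2 a^{\frac{3}{2}}}.$$

Repeating $3$ times in total — each differentiation brings down another $(-x^2)$ — gives
$$\frac{d^{3}J}{da^{3}} = \int_{-\infty}^{\infty} - x^{6} e^{- a x^{2}} \, dx = - \frac{15 \sqrt{\pi}}{8 a^{\frac{7}{2}}},$$
and the integrand here is $(-1)^{3}$ times the target integrand, so $I = (-1)^{3}\,\frac{d^{3}J}{da^{3}} = \frac{15 \sqrt{\pi}}{8 a^{\frac{7}{2}}}$.

Setting $a = \frac{3}{4}$:
$$I = \frac{80 \sqrt{3} \sqrt{\pi}}{27}.$$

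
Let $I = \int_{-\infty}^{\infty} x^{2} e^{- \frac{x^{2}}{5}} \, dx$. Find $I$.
$\frac{5 \sqrt{5} \sqrt{\pi}}{2}$

Begin with the known integral
$$J(a) = \int_{-\infty}^{\infty} e^{- a x^{2}} \, dx = \frac{\sqrt{\pi}}{\sqrt{a}}.$$

Differentiating under the integral sign brings down a factor of $(-x^2)$:
$$\frac{dJ}{da} = \int_{-\infty}^{\infty} - x^{2} e^{- a x^{2}} \, dx = - \frac{\sqrt{\pi}}{2 a^{\frac{3}{2}}}.$$

The integral on the left is $-I$, so $I = \frac{\sqrt{\pi}}{2 a^{\frac{3}{2}}}$.

Setting $a = \frac{1}{5}$:
$$I = \frac{5 \sqrt{5} \sqrt{\pi}}{2}.$$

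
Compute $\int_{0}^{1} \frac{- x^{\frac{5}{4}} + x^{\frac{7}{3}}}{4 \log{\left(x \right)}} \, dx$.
$\log{\left(\frac{\sqrt[4]{120}}{3} \right)}$

Introduce a parameter $a$ in the exponent: let $I(a) = \int_{0}^{1} \frac{x^{\frac{7}{3}} - x^{a}}{4 \log{\left(x \right)}} \, dx$.

Since $\dfrac{\partial}{\partial a}\,x^{a} = x^{a} \ln x$, the $\ln x$ in the denominator cancels and
$$\frac{dI}{da} = \int_{0}^{1} - \frac{1}{4} x^{a} \, dx = - \frac{1}{4} \left[\frac{x^{a+1}}{a+1}\right]_0^1 = - \frac{1}{4 a + 4}.$$

Integrating with respect to $a$ gives $I(a) = - \frac{\log{\left(a + 1 \right)}}{4} - \frac{\log{\left(3 \right)}}{4} + \frac{\log{\left(10 \right)}}{4} + C$.

At $a = \frac{7}{3}$ the integrand is identically $0$, so $I(\frac{7}{3}) = 0$. The closed form gives $0$, hence $C = 0$.

Setting $a = \frac{5}{4}$:
$$I = \log{\left(\frac{\sqrt[4]{120}}{3} \right)}.$$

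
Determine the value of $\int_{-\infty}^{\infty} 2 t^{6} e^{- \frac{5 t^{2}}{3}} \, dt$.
$\frac{81 \sqrt{15} \sqrt{\pi}}{500}$

Begin with the known integral
$$J(a) = \int_{-\infty}^{\infty} 2 e^{- a t^{2}} \, dt = \frac{2 \sqrt{\pi}}{\sqrt{a}}.$$

Differentiating under the integral sign brings down a factor of $(-t^2)$:
$$\frac{dJ}{da} = \int_{-\infty}^{\infty} - 2 t^{2} e^{- a t^{2}} \, dt = - \frac{\sqrt{\pi}}{a^{\frac{3}{2}}}.$$

Repeating $3$ times in total — each differentiation brings down another $(-t^2)$ — gives
$$\frac{d^{3}J}{da^{3}} = \int_{-\infty}^{\infty} - 2 t^{6} e^{- a t^{2}} \, dt = - \frac{15 \sqrt{\pi}}{4 a^{\frac{7}{2}}},$$
and the integrand here is $(-1)^{3}$ times the target integrand, so $I = (-1)^{3}\,\frac{d^{3}J}{da^{3}} = \frac{15 \sqrt{\pi}}{4 a^{\frac{7}{2}}}$.

Setting $a = \frac{5}{3}$:
$$I = \frac{81 \sqrt{15} \sqrt{\pi}}{500}.$$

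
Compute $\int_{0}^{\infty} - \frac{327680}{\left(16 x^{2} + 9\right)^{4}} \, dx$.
$- \frac{12800 \pi}{2187}$

Begin with the known result
$$J(a) = \int_{0}^{\infty} - \frac{5}{a^{2} + x^{2}} \, dx = - \frac{5 \pi}{2 a}.$$

Differentiating under the integral sign with respect to $a$,
$$\frac{dJ}{da} = \int_{0}^{\infty} \frac{10 a}{\left(a^{2} + x^{2}\right)^{2}} \, dx = \frac{5 \pi}{2 a^{2}},$$
so $\int_{0}^{\infty} - \frac{5}{\left(a^{2} + x^{2}\right)^{2}} \, dx = - \frac{5 \pi}{4 a^{3}}$.

Repeating — each differentiation of $1/(x^2+a^2)^j$ produces $-2ja/(x^2+a^2)^{j+1}$ — and dividing through by $-2ja$ at each step yields, after $3$ differentiations in total,
$$\int_{0}^{\infty} - \frac{5}{\left(a^{2} + x^{2}\right)^{4}} \, dx = - \frac{25 \pi}{32 a^{7}}.$$

Setting $a = \frac{3}{4}$:
$$I = - \frac{12800 \pi}{2187}.$$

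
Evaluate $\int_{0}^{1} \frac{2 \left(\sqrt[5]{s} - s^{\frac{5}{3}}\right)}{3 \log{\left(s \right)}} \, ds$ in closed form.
$\log{\left(\frac{3 \sqrt[3]{60}}{20} \right)}$

Introduce a parameter $a$ in the exponent: let $I(a) = \int_{0}^{1} \frac{2 \left(\sqrt[5]{s} - s^{a}\right)}{3 \log{\left(s \right)}} \, ds$.

Since $\dfrac{\partial}{\partial a}\,s^{a} = s^{a} \ln s$, the $\ln s$ in the denominator cancels and
$$\frac{dI}{da} = \int_{0}^{1} - \frac{2}{3} s^{a} \, ds = - \frac{2}{3} \left[\frac{s^{a+1}}{a+1}\right]_0^1 = - \frac{2}{3 a + 3}.$$

Integrating with respect to $a$ gives $I(a) = - \frac{2 \log{\left(a + 1 \right)}}{3} - \frac{2 \log{\left(5 \right)}}{3} + \frac{2 \log{\left(6 \right)}}{3} + C$.

At $a = \frac{1}{5}$ the integrand is identically $0$, so $I(\frac{1}{5}) = 0$. The closed form gives $0$, hence $C = 0$.

Setting $a = \frac{5}{3}$:
$$I = \log{\left(\frac{3 \sqrt[3]{60}}{20} \right)}.$$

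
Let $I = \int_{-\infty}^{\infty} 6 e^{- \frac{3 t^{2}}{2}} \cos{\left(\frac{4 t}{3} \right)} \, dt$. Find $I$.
$\frac{2 \sqrt{6} \sqrt{\pi}}{e^{\frac{8}{27}}}$

Define $I(b) = \int_{-\infty}^{\infty} 6 e^{- \frac{3 t^{2}}{2}} \cos{\left(b t \right)} \, dt$.

Differentiating under the integral sign,
$$I'(b) = \int_{-\infty}^{\infty} - 6 t e^{- \frac{3 t^{2}}{2}} \sin{\left(b t \right)} \, dt.$$

Integrate $\int_{-\infty}^{\infty} t \sin(b t)\, e^{- \frac{3 t^{2}}{2}}\, dt$ by parts with $u = \sin(b t)$ and $dv = t\, e^{- \frac{3 t^{2}}{2}}\, dt$, giving $v = - \frac{e^{- \frac{3 t^{2}}{2}}}{3}$. The boundary term vanishes and
$$\int_{-\infty}^{\infty} t \sin(b t)\, e^{- \frac{3 t^{2}}{2}}\, dt = \frac{b}{3} \int_{-\infty}^{\infty} \cos(b t)\, e^{- \frac{3 t^{2}}{2}}\, dt,$$
so $I'(b) = - \frac{b}{3}\, I(b)$.

This is a separable first-order ODE; solving with the initial condition $I(0) = \int_{-\infty}^{\infty} 6 e^{- \frac{3 t^{2}}{2}}\,dt = 2 \sqrt{6} \sqrt{\pi}$ gives
$$I(b) = 2 \sqrt{6} \sqrt{\pi} e^{- \frac{b^{2}}{6}}.$$

Setting $b = \frac{4}{3}$:
$$I = \frac{2 \sqrt{6} \sqrt{\pi}}{e^{\frac{8}{27}}}.$$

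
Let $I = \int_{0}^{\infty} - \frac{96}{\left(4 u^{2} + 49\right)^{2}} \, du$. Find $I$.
$- \frac{12 \pi}{343}$

Start from the standard arctangent integral
$$J(a) = \int_{0}^{\infty} - \frac{6}{a^{2} + u^{2}} \, du = - \frac{3 \pi}{a}.$$

Differentiating under the integral sign with respect to $a$,
$$\frac{dJ}{da} = \int_{0}^{\infty} \frac{12 a}{\left(a^{2} + u^{2}\right)^{2}} \, du = \frac{3 \pi}{a^{2}},$$
so $\int_{0}^{\infty} - \frac{6}{\left(a^{2} + u^{2}\right)^{2}} \, du = - \frac{3 \pi}{2 a^{3}}$.

Setting $a = \frac{7}{2}$:
$$I = - \frac{12 \pi}{343}.$$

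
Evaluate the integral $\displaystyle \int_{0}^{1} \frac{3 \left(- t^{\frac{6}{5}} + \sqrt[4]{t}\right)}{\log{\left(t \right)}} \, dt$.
$\log{\left(\frac{15625}{85184} \right)}$

Consider the one-parameter family: let $I(a) = \int_{0}^{1} \frac{3 \left(- t^{\frac{6}{5}} + t^{a}\right)}{\log{\left(t \right)}} \, dt$.

Since $\dfrac{\partial}{\partial a}\,t^{a} = t^{a} \ln t$, the $\ln t$ in the denominator cancels and
$$\frac{dI}{da} = \int_{0}^{1} 3 t^{a} \, dt = 3 \left[\frac{t^{a+1}}{a+1}\right]_0^1 = \frac{3}{a + 1}.$$

Integrating with respect to $a$ gives $I(a) = \log{\left(\frac{125 \left(a + 1\right)^{3}}{1331} \right)} + C$.

At $a = \frac{6}{5}$ the integrand is identically $0$, so $I(\frac{6}{5}) = 0$. The closed form gives $0$, hence $C = 0$.

Setting $a = \frac{1}{4}$:
$$I = \log{\left(\frac{15625}{85184} \right)}.$$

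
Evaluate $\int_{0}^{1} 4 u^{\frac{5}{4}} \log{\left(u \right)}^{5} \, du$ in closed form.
$- \frac{655360}{177147}$

Consider the simpler parametrised integral
$$J(a) = \int_{0}^{1} 4 u^{a} \, du = \frac{4}{a + 1}.$$

Differentiating under the integral sign brings down a factor of $\ln u$:
$$\frac{dJ}{da} = \int_{0}^{1} 4 u^{a} \log{\left(u \right)} \, du = - \frac{4}{\left(a + 1\right)^{2}}.$$

Repeating $5$ times in total — each differentiation brings down another $\ln u$ — gives
$$\frac{d^{5}J}{da^{5}} = \int_{0}^{1} 4 u^{a} \log{\left(u \right)}^{5} \, du = - \frac{480}{\left(a + 1\right)^{6}},$$
and the integrand here is exactly the target integrand, so $I = - \frac{480}{\left(a + 1\right)^{6}}$.

Setting $a = \frac{5}{4}$:
$$I = - \frac{655360}{177147}.$$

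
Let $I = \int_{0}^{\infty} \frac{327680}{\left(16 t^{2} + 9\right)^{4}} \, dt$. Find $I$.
$\frac{12800 \pi}{2187}$

Recall the elementary integral
$$J(a) = \int_{0}^{\infty} \frac{5}{a^{2} + t^{2}} \, dt = \frac{5 \pi}{2 a}.$$

Differentiating under the integral sign with respect to $a$,
$$\frac{dJ}{da} = \int_{0}^{\infty} - \frac{10 a}{\left(a^{2} + t^{2}\right)^{2}} \, dt = - \frac{5 \pi}{2 a^{2}},$$
so $\int_{0}^{\infty} \frac{5}{\left(a^{2} + t^{2}\right)^{2}} \, dt = \frac{5 \pi}{4 a^{3}}$.

Repeating — each differentiation of $1/(t^2+a^2)^j$ produces $-2ja/(t^2+a^2)^{j+1}$ — and dividing through by $-2ja$ at each step yields, after $3$ differentiations in total,
$$\int_{0}^{\infty} \frac{5}{\left(a^{2} + t^{2}\right)^{4}} \, dt = \frac{25 \pi}{32 a^{7}}.$$

Setting $a = \frac{3}{4}$:
$$I = \frac{12800 \pi}{2187}.$$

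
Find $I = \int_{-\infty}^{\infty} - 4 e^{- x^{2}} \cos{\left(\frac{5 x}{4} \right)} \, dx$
$- \frac{4 \sqrt{\pi}}{e^{\frac{25}{64}}}$

Let $b$ denote the cosine frequency and define $I(b) = \int_{-\infty}^{\infty} - 4 e^{- x^{2}} \cos{\left(b x \right)} \, dx$.

Differentiating under the integral sign,
$$I'(b) = \int_{-\infty}^{\infty} 4 x e^{- x^{2}} \sin{\left(b x \right)} \, dx.$$

Integrate $\int_{-\infty}^{\infty} x \sin(b x)\, e^{- x^{2}}\, dx$ by parts with $u = \sin(b x)$ and $dv = x\, e^{- x^{2}}\, dx$, giving $v = - \frac{e^{- x^{2}}}{2}$. The boundary term vanishes and
$$\int_{-\infty}^{\infty} x \sin(b x)\, e^{- x^{2}}\, dx = \frac{b}{2} \int_{-\infty}^{\infty} \cos(b x)\, e^{- x^{2}}\, dx,$$
so $I'(b) = - \frac{b}{2}\, I(b)$.

This is a separable first-order ODE; solving with the initial condition $I(0) = \int_{-\infty}^{\infty} - 4 e^{- x^{2}}\,dx = - 4 \sqrt{\pi}$ gives
$$I(b) = - 4 \sqrt{\pi} e^{- \frac{b^{2}}{4}}.$$

Setting $b = \frac{5}{4}$:
$$I = - \frac{4 \sqrt{\pi}}{e^{\frac{25}{64}}}.$$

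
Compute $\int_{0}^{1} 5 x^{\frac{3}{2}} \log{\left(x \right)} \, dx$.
$- \frac{4}{5}$

Consider the simpler parametrised integral
$$J(a) = \int_{0}^{1} 5 x^{a} \, dx = \frac{5}{a + 1}.$$

Differentiating under the integral sign brings down a factor of $\ln x$:
$$\frac{dJ}{da} = \int_{0}^{1} 5 x^{a} \log{\left(x \right)} \, dx = - \frac{5}{\left(a + 1\right)^{2}}.$$

The integral on the left is $I$, so $I = - \frac{5}{\left(a + 1\right)^{2}}$.

Setting $a = \frac{3}{2}$:
$$I = - \frac{4}{5}.$$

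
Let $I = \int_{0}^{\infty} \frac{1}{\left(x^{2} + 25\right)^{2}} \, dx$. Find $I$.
$\frac{\pi}{500}$

Start from the standard arctangent integral
$$J(a) = \int_{0}^{\infty} \frac{1}{a^{2} + x^{2}} \, dx = \frac{\pi}{2 a}.$$

Differentiating under the integral sign with respect to $a$,
$$\frac{dJ}{da} = \int_{0}^{\infty} - \frac{2 a}{\left(a^{2} + x^{2}\right)^{2}} \, dx = - \frac{\pi}{2 a^{2}},$$
so $\int_{0}^{\infty} \frac{1}{\left(a^{2} + x^{2}\right)^{2}} \, dx = \frac{\pi}{4 a^{3}}$.

Setting $a = 5$:
$$I = \frac{\pi}{500}.$$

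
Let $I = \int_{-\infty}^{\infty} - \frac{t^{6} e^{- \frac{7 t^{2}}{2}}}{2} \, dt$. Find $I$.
$- \frac{15 \sqrt{14} \sqrt{\pi}}{4802}$

Consider the simpler parametrised integral
$$J(a) = \int_{-\infty}^{\infty} - \frac{e^{- a t^{2}}}{2} \, dt = - \frac{\sqrt{\pi}}{2 \sqrt{a}}.$$

Differentiating under the integral sign brings down a factor of $(-t^2)$:
$$\frac{dJ}{da} = \int_{-\infty}^{\infty} \frac{t^{2} e^{- a t^{2}}}{2} \, dt = \frac{\sqrt{\pi}}{4 a^{\frac{3}{2}}}.$$

Repeating $3$ times in total — each differentiation brings down another $(-t^2)$ — gives
$$\frac{d^{3}J}{da^{3}} = \int_{-\infty}^{\infty} \frac{t^{6} e^{- a t^{2}}}{2} \, dt = \frac{15 \sqrt{\pi}}{16 a^{\frac{7}{2}}},$$
and the integrand here is $(-1)^{3}$ times the target integrand, so $I = (-1)^{3}\,\frac{d^{3}J}{da^{3}} = - \frac{15 \sqrt{\pi}}{16 a^{\frac{7}{2}}}$.

Setting $a = \frac{7}{2}$:
$$I = - \frac{15 \sqrt{14} \sqrt{\pi}}{4802}.$$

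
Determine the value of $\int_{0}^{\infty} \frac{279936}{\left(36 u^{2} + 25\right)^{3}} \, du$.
$\frac{8748 \pi}{3125}$

Begin with the known result
$$J(a) = \int_{0}^{\infty} \frac{6}{a^{2} + u^{2}} \, du = \frac{3 \pi}{a}.$$

Differentiating under the integral sign with respect to $a$,
$$\frac{dJ}{da} = \int_{0}^{\infty} - \frac{12 a}{\left(a^{2} + u^{2}\right)^{2}} \, du = - \frac{3 \pi}{a^{2}},$$
so $\int_{0}^{\infty} \frac{6}{\left(a^{2} + u^{2}\right)^{2}} \, du = \frac{3 \pi}{2 a^{3}}$.

Repeating — each differentiation of $1/(u^2+a^2)^j$ produces $-2ja/(u^2+a^2)^{j+1}$ — and dividing through by $-2ja$ at each step yields, after $2$ differentiations in total,
$$\int_{0}^{\infty} \frac{6}{\left(a^{2} + u^{2}\right)^{3}} \, du = \frac{9 \pi}{8 a^{5}}.$$

Setting $a = \frac{5}{6}$:
$$I = \frac{8748 \pi}{3125}.$$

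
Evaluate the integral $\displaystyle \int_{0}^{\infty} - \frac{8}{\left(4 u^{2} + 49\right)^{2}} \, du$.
$- \frac{\pi}{343}$

Start from the standard arctangent integral
$$J(a) = \int_{0}^{\infty} - \frac{1}{2 \left(a^{2} + u^{2}\right)} \, du = - \frac{\pi}{4 a}.$$

Differentiating under the integral sign with respect to $a$,
$$\frac{dJ}{da} = \int_{0}^{\infty} \frac{a}{\left(a^{2} + u^{2}\right)^{2}} \, du = \frac{\pi}{4 a^{2}},$$
so $\int_{0}^{\infty} - \frac{1}{2 \left(a^{2} + u^{2}\right)^{2}} \, du = - \frac{\pi}{8 a^{3}}$.

Setting $a = \frac{7}{2}$:
$$I = - \frac{\pi}{343}.$$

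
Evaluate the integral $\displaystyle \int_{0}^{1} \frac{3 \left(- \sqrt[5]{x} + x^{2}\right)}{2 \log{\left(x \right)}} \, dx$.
$\log{\left(\frac{5 \sqrt{10}}{4} \right)}$

Introduce a parameter $a$ in the exponent: let $I(a) = \int_{0}^{1} \frac{3 \left(- \sqrt[5]{x} + x^{a}\right)}{2 \log{\left(x \right)}} \, dx$.

Since $\dfrac{\partial}{\partial a}\,x^{a} = x^{a} \ln x$, the $\ln x$ in the denominator cancels and
$$\frac{dI}{da} = \int_{0}^{1} \frac{3}{2} x^{a} \, dx = \frac{3}{2} \left[\frac{x^{a+1}}{a+1}\right]_0^1 = \frac{3}{2 \left(a + 1\right)}.$$

Integrating with respect to $a$ gives $I(a) = \log{\left(\frac{5 \sqrt{30} \left(a + 1\right)^{\frac{3}{2}}}{36} \right)} + C$.

At $a = \frac{1}{5}$ the integrand is identically $0$, so $I(\frac{1}{5}) = 0$. The closed form gives $0$, hence $C = 0$.

Setting $a = 2$:
$$I = \log{\left(\frac{5 \sqrt{10}}{4} \right)}.$$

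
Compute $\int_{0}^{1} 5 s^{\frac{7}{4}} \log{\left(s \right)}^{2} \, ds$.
$\frac{640}{1331}$

Begin with the known integral
$$J(a) = \int_{0}^{1} 5 s^{a} \, ds = \frac{5}{a + 1}.$$

Differentiating under the integral sign brings down a factor of $\ln s$:
$$\frac{dJ}{da} = \int_{0}^{1} 5 s^{a} \log{\left(s \right)} \, ds = - \frac{5}{\left(a + 1\right)^{2}}.$$

Repeating twice in total — each differentiation brings down another $\ln s$ — gives
$$\frac{d^{2}J}{da^{2}} = \int_{0}^{1} 5 s^{a} \log{\left(s \right)}^{2} \, ds = \frac{10}{\left(a + 1\right)^{3}},$$
and the integrand here is exactly the target integrand, so $I = \frac{10}{\left(a + 1\right)^{3}}$.

Setting $a = \frac{7}{4}$:
$$I = \frac{640}{1331}.$$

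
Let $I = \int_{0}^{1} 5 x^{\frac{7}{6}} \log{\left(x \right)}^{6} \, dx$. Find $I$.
$\frac{1007769600}{62748517}$

Start from the elementary integral
$$J(a) = \int_{0}^{1} 5 x^{a} \, dx = \frac{5}{a + 1}.$$

Differentiating under the integral sign brings down a factor of $\ln x$:
$$\frac{dJ}{da} = \int_{0}^{1} 5 x^{a} \log{\left(x \right)} \, dx = - \frac{5}{\left(a + 1\right)^{2}}.$$

Repeating $6$ times in total — each differentiation brings down another $\ln x$ — gives
$$\frac{d^{6}J}{da^{6}} = \int_{0}^{1} 5 x^{a} \log{\left(x \right)}^{6} \, dx = \frac{3600}{\left(a + 1\right)^{7}},$$
and the integrand here is exactly the target integrand, so $I = \frac{3600}{\left(a + 1\right)^{7}}$.

Setting $a = \frac{7}{6}$:
$$I = \frac{1007769600}{62748517}.$$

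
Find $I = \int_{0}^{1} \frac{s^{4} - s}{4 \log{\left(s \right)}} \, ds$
$- \frac{\log{\left(2 \right)}}{4} + \frac{\log{\left(5 \right)}}{4}$

Replace the exponent $1$ by a parameter $a$: let $I(a) = \int_{0}^{1} \frac{s^{4} - s^{a}}{4 \log{\left(s \right)}} \, ds$.

Since $\dfrac{\partial}{\partial a}\,s^{a} = s^{a} \ln s$, the $\ln s$ in the denominator cancels and
$$\frac{dI}{da} = \int_{0}^{1} - \frac{1}{4} s^{a} \, ds = - \frac{1}{4} \left[\frac{s^{a+1}}{a+1}\right]_0^1 = - \frac{1}{4 a + 4}.$$

Integrating with respect to $a$ gives $I(a) = - \frac{\log{\left(a + 1 \right)}}{4} + \frac{\log{\left(5 \right)}}{4} + C$.

At $a = 4$ the integrand is identically $0$, so $I(4) = 0$. The closed form gives $0$, hence $C = 0$.

Setting $a = 1$:
$$I = - \frac{\log{\left(2 \right)}}{4} + \frac{\log{\left(5 \right)}}{4}.$$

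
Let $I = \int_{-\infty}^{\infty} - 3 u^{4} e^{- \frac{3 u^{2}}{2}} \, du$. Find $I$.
$- \frac{\sqrt{6} \sqrt{\pi}}{3}$

Start from the elementary integral
$$J(a) = \int_{-\infty}^{\infty} - 3 e^{- a u^{2}} \, du = - \frac{3 \sqrt{\pi}}{\sqrt{a}}.$$

Differentiating under the integral sign brings down a factor of $(-u^2)$:
$$\frac{dJ}{da} = \int_{-\infty}^{\infty} 3 u^{2} e^{- a u^{2}} \, du = \frac{3 \sqrt{\pi}}{2 a^{\frac{3}{2}}}.$$

Repeating twice in total — each differentiation brings down another $(-u^2)$ — gives
$$\frac{d^{2}J}{da^{2}} = \int_{-\infty}^{\infty} - 3 u^{4} e^{- a u^{2}} \, du = - \frac{9 \sqrt{\pi}}{4 a^{\frac{5}{2}}},$$
and the integrand here is exactly the target integrand, so $I = - \frac{9 \sqrt{\pi}}{4 a^{\frac{5}{2}}}$.

Setting $a = \frac{3}{2}$:
$$I = - \frac{\sqrt{6} \sqrt{\pi}}{3}.$$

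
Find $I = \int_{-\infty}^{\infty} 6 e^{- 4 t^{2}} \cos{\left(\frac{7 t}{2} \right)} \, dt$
$\frac{3 \sqrt{\pi}}{e^{\frac{49}{64}}}$

Define $I(b) = \int_{-\infty}^{\infty} 6 e^{- 4 t^{2}} \cos{\left(b t \right)} \, dt$.

Differentiating under the integral sign,
$$I'(b) = \int_{-\infty}^{\infty} - 6 t e^{- 4 t^{2}} \sin{\left(b t \right)} \, dt.$$

Integrate $\int_{-\infty}^{\infty} t \sin(b t)\, e^{- 4 t^{2}}\, dt$ by parts with $u = \sin(b t)$ and $dv = t\, e^{- 4 t^{2}}\, dt$, giving $v = - \frac{e^{- 4 t^{2}}}{8}$. The boundary term vanishes and
$$\int_{-\infty}^{\infty} t \sin(b t)\, e^{- 4 t^{2}}\, dt = \frac{b}{8} \int_{-\infty}^{\infty} \cos(b t)\, e^{- 4 t^{2}}\, dt,$$
so $I'(b) = - \frac{b}{8}\, I(b)$.

This is a separable first-order ODE; solving with the initial condition $I(0) = \int_{-\infty}^{\infty} 6 e^{- 4 t^{2}}\,dt = 3 \sqrt{\pi}$ gives
$$I(b) = 3 \sqrt{\pi} e^{- \frac{b^{2}}{16}}.$$

Setting $b = \frac{7}{2}$:
$$I = \frac{3 \sqrt{\pi}}{e^{\frac{49}{64}}}.$$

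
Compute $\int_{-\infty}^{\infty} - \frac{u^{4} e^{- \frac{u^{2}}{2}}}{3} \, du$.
$- \sqrt{2} \sqrt{\pi}$

Begin with the known integral
$$J(a) = \int_{-\infty}^{\infty} - \frac{e^{- a u^{2}}}{3} \, du = - \frac{\sqrt{\pi}}{3 \sqrt{a}}.$$

Differentiating under the integral sign brings down a factor of $(-u^2)$:
$$\frac{dJ}{da} = \int_{-\infty}^{\infty} \frac{u^{2} e^{- a u^{2}}}{3} \, du = \frac{\sqrt{\pi}}{6 a^{\frac{3}{2}}}.$$

Repeating twice in total — each differentiation brings down another $(-u^2)$ — gives
$$\frac{d^{2}J}{da^{2}} = \int_{-\infty}^{\infty} - \frac{u^{4} e^{- a u^{2}}}{3} \, du = - \frac{\sqrt{\pi}}{4 a^{\frac{5}{2}}},$$
and the integrand here is exactly the target integrand, so $I = - \frac{\sqrt{\pi}}{4 a^{\frac{5}{2}}}$.

Setting $a = \frac{1}{2}$:
$$I = - \sqrt{2} \sqrt{\pi}.$$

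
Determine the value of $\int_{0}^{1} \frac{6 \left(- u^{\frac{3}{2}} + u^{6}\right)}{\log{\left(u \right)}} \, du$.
$\log{\left(\frac{7529536}{15625} \right)}$

Replace the exponent $6$ by a parameter $a$: let $I(a) = \int_{0}^{1} \frac{6 \left(- u^{\frac{3}{2}} + u^{a}\right)}{\log{\left(u \right)}} \, du$.

Since $\dfrac{\partial}{\partial a}\,u^{a} = u^{a} \ln u$, the $\ln u$ in the denominator cancels and
$$\frac{dI}{da} = \int_{0}^{1} 6 u^{a} \, du = 6 \left[\frac{u^{a+1}}{a+1}\right]_0^1 = \frac{6}{a + 1}.$$

Integrating with respect to $a$ gives $I(a) = \log{\left(\frac{64 \left(a + 1\right)^{6}}{15625} \right)} + C$.

At $a = \frac{3}{2}$ the integrand is identically $0$, so $I(\frac{3}{2}) = 0$. The closed form gives $0$, hence $C = 0$.

Setting $a = 6$:
$$I = \log{\left(\frac{7529536}{15625} \right)}.$$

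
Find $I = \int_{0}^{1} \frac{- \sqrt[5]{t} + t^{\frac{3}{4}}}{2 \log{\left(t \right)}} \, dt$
$\log{\left(\frac{\sqrt{210}}{12} \right)}$

Replace the exponent $\frac{1}{5}$ by a parameter $a$: let $I(a) = \int_{0}^{1} \frac{t^{\frac{3}{4}} - t^{a}}{2 \log{\left(t \right)}} \, dt$.

Since $\dfrac{\partial}{\partial a}\,t^{a} = t^{a} \ln t$, the $\ln t$ in the denominator cancels and
$$\frac{dI}{da} = \int_{0}^{1} - \frac{1}{2} t^{a} \, dt = - \frac{1}{2} \left[\frac{t^{a+1}}{a+1}\right]_0^1 = - \frac{1}{2 a + 2}.$$

Integrating with respect to $a$ gives $I(a) = - \frac{\log{\left(a + 1 \right)}}{2} - \log{\left(2 \right)} + \frac{\log{\left(7 \right)}}{2} + C$.

At $a = \frac{3}{4}$ the integrand is identically $0$, so $I(\frac{3}{4}) = 0$. The closed form gives $0$, hence $C = 0$.

Setting $a = \frac{1}{5}$:
$$I = \log{\left(\frac{\sqrt{210}}{12} \right)}.$$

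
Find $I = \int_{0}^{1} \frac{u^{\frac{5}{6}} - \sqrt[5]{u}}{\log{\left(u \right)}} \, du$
$\log{\left(\frac{55}{36} \right)}$

Replace the exponent $\frac{5}{6}$ by a parameter $a$: let $I(a) = \int_{0}^{1} \frac{- \sqrt[5]{u} + u^{a}}{\log{\left(u \right)}} \, du$.

Since $\dfrac{\partial}{\partial a}\,u^{a} = u^{a} \ln u$, the $\ln u$ in the denominator cancels and
$$\frac{dI}{da} = \int_{0}^{1} u^{a} \, du = \left[\frac{u^{a+1}}{a+1}\right]_0^1 = \frac{1}{a + 1}.$$

Integrating with respect to $a$ gives $I(a) = \log{\left(\frac{5 a}{6} + \frac{5}{6} \right)} + C$.

At $a = \frac{1}{5}$ the integrand is identically $0$, so $I(\frac{1}{5}) = 0$. The closed form gives $0$, hence $C = 0$.

Setting $a = \frac{5}{6}$:
$$I = \log{\left(\frac{55}{36} \right)}.$$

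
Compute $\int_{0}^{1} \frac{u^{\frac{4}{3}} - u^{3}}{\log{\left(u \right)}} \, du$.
$- \log{\left(12 \right)} + \log{\left(7 \right)}$

Replace the exponent $3$ by a parameter $a$: let $I(a) = \int_{0}^{1} \frac{u^{\frac{4}{3}} - u^{a}}{\log{\left(u \right)}} \, du$.

Since $\dfrac{\partial}{\partial a}\,u^{a} = u^{a} \ln u$, the $\ln u$ in the denominator cancels and
$$\frac{dI}{da} = \int_{0}^{1} -1 u^{a} \, du = -1 \left[\frac{u^{a+1}}{a+1}\right]_0^1 = - \frac{1}{a + 1}.$$

Integrating with respect to $a$ gives $I(a) = - \log{\left(\frac{3 a}{7} + \frac{3}{7} \right)} + C$.

At $a = \frac{4}{3}$ the integrand is identically $0$, so $I(\frac{4}{3}) = 0$. The closed form gives $0$, hence $C = 0$.

Setting $a = 3$:
$$I = - \log{\left(12 \right)} + \log{\left(7 \right)}.$$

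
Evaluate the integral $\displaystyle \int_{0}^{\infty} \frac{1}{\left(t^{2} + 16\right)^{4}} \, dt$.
$\frac{5 \pi}{524288}$

Begin with the known result
$$J(a) = \int_{0}^{\infty} \frac{1}{a^{2} + t^{2}} \, dt = \frac{\pi}{2 a}.$$

Differentiating under the integral sign with respect to $a$,
$$\frac{dJ}{da} = \int_{0}^{\infty} - \frac{2 a}{\left(a^{2} + t^{2}\right)^{2}} \, dt = - \frac{\pi}{2 a^{2}},$$
so $\int_{0}^{\infty} \frac{1}{\left(a^{2} + t^{2}\right)^{2}} \, dt = \frac{\pi}{4 a^{3}}$.

Repeating — each differentiation of $1/(t^2+a^2)^j$ produces $-2ja/(t^2+a^2)^{j+1}$ — and dividing through by $-2ja$ at each step yields, after $3$ differentiations in total,
$$\int_{0}^{\infty} \frac{1}{\left(a^{2} + t^{2}\right)^{4}} \, dt = \frac{5 \pi}{32 a^{7}}.$$

Setting $a = 4$:
$$I = \frac{5 \pi}{524288}.$$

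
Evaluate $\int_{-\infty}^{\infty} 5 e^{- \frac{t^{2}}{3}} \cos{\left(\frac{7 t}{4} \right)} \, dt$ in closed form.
$\frac{5 \sqrt{3} \sqrt{\pi}}{e^{\frac{147}{64}}}$

Let $b$ denote the cosine frequency and define $I(b) = \int_{-\infty}^{\infty} 5 e^{- \frac{t^{2}}{3}} \cos{\left(b t \right)} \, dt$.

Differentiating under the integral sign,
$$I'(b) = \int_{-\infty}^{\infty} - 5 t e^{- \frac{t^{2}}{3}} \sin{\left(b t \right)} \, dt.$$

Integrate $\int_{-\infty}^{\infty} t \sin(b t)\, e^{- \frac{t^{2}}{3}}\, dt$ by parts with $u = \sin(b t)$ and $dv = t\, e^{- \frac{t^{2}}{3}}\, dt$, giving $v = - \frac{3 e^{- \frac{t^{2}}{3}}}{2}$. The boundary term vanishes and
$$\int_{-\infty}^{\infty} t \sin(b t)\, e^{- \frac{t^{2}}{3}}\, dt = \frac{3 b}{2} \int_{-\infty}^{\infty} \cos(b t)\, e^{- \frac{t^{2}}{3}}\, dt,$$
so $I'(b) = - \frac{3 b}{2}\, I(b)$.

This is a separable first-order ODE; solving with the initial condition $I(0) = \int_{-\infty}^{\infty} 5 e^{- \frac{t^{2}}{3}}\,dt = 5 \sqrt{3} \sqrt{\pi}$ gives
$$I(b) = 5 \sqrt{3} \sqrt{\pi} e^{- \frac{3 b^{2}}{4}}.$$

Setting $b = \frac{7}{4}$:
$$I = \frac{5 \sqrt{3} \sqrt{\pi}}{e^{\frac{147}{64}}}.$$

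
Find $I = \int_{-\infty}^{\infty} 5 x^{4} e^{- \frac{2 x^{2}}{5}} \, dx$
$\frac{375 \sqrt{10} \sqrt{\pi}}{32}$

Consider the simpler parametrised integral
$$J(a) = \int_{-\infty}^{\infty} 5 e^{- a x^{2}} \, dx = \frac{5 \sqrt{\pi}}{\sqrt{a}}.$$

Differentiating under the integral sign brings down a factor of $(-x^2)$:
$$\frac{dJ}{da} = \int_{-\infty}^{\infty} - 5 x^{2} e^{- a x^{2}} \, dx = - \frac{5 \sqrt{\pi}}{2 a^{\frac{3}{2}}}.$$

Repeating twice in total — each differentiation brings down another $(-x^2)$ — gives
$$\frac{d^{2}J}{da^{2}} = \int_{-\infty}^{\infty} 5 x^{4} e^{- a x^{2}} \, dx = \frac{15 \sqrt{\pi}}{4 a^{\frac{5}{2}}},$$
and the integrand here is exactly the target integrand, so $I = \frac{15 \sqrt{\pi}}{4 a^{\frac{5}{2}}}$.

Setting $a = \frac{2}{5}$:
$$I = \frac{375 \sqrt{10} \sqrt{\pi}}{32}.$$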